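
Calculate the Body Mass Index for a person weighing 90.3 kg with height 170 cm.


BMI = weight / height^2
height = 170 cm = 1.7 m
BMI = 90.3 / 1.7^2
BMI = 31.25 kg/m^2


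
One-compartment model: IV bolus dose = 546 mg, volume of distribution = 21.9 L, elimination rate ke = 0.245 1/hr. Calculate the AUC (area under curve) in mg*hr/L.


C0 = Dose/Vd = 546/21.9 = 24.9315 mg/L
AUC = C0/ke = 24.9315/0.245
AUC = 101.8 mg*hr/L


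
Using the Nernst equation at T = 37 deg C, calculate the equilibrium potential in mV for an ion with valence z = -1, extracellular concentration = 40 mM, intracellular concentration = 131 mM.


E = (RT/(zF)) * ln(C_out/C_in)
T = 37 + 273.15 = 310.15 K
E = (8.314 * 310.15 / (-1 * 96485)) * ln(40/131)
E = 31.7 mV


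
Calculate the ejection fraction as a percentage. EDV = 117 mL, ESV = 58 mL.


SV = EDV - ESV = 117 - 58 = 59 mL
EF = SV/EDV * 100 = 59/117 * 100
EF = 50.43%


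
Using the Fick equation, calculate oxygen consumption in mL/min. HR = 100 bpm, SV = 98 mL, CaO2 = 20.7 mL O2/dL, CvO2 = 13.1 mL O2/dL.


CO = HR*SV = 100*98/1000 = 9.8 L/min
a-v O2 diff = 20.7 - 13.1 = 7.6 mL/dL
VO2 = CO * (CaO2-CvO2) * 10 dL/L
VO2 = 9.8 * 7.6 * 10
VO2 = 744.8 mL/min


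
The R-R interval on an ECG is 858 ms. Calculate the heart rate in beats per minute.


HR = 60 / RR_interval(s)
RR = 858 ms = 0.858 s
HR = 60 / 0.858 = 69.93 bpm


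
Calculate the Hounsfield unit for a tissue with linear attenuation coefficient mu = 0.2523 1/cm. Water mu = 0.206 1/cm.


HU = ((mu_tissue - mu_water) / mu_water) * 1000
HU = ((0.2523 - 0.206) / 0.206) * 1000
HU = 224.8


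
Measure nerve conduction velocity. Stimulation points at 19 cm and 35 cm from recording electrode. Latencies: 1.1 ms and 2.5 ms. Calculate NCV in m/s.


Distance = (35 - 19) / 100 = 0.16 m
dt = (2.5 - 1.1) / 1000 = 0.0014 s
NCV = dist / dt = 114.3 m/s


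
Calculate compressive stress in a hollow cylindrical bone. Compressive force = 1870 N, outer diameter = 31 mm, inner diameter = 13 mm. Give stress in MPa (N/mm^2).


A = pi*(r_o^2 - r_i^2)
r_o = 15.5 mm, r_i = 6.5 mm
A = 622.035 mm^2
sigma = F/A = 1870 / 622.035
sigma = 3.006 MPa


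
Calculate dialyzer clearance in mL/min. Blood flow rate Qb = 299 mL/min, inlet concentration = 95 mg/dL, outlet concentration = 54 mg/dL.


K = Qb * (Cb_in - Cb_out) / Cb_in
K = 299 * (95 - 54) / 95
K = 129 mL/min


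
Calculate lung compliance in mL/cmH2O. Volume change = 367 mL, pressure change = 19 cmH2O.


C = dV / dP
C = 367 / 19
C = 19.32 mL/cmH2O


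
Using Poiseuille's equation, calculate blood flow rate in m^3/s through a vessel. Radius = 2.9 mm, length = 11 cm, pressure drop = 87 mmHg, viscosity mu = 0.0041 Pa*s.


Q = pi*r^4*dP / (8*mu*L)
r = 0.0029 m, L = 0.11 m
dP = 87 mmHg = 11599.014 Pa
Q = 7.1433e-04 m^3/s


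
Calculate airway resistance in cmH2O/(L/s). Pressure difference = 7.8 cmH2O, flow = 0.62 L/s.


R = dP / flow
R = 7.8 / 0.62
R = 12.58 cmH2O/(L/s)


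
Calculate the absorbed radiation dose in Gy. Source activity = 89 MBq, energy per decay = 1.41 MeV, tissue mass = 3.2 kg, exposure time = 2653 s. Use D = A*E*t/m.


A = 89 MBq = 8.9000e+07 Bq
E = 1.41 MeV = 2.25882e-13 J
D = A*E*t/m = 8.9000e+07*2.25882e-13*2653/3.2
D = 0.01667 Gy


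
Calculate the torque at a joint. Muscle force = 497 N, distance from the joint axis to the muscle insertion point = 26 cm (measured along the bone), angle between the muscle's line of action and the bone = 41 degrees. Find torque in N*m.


Torque = F * d * sin(theta)   (moment arm = d*sin(theta))
d = 26 cm = 0.26 m
Torque = 497 * 0.26 * sin(41)
Torque = 84.78 N*m


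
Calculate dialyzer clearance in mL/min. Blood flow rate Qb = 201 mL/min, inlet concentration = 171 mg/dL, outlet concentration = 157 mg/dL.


K = Qb * (Cb_in - Cb_out) / Cb_in
K = 201 * (171 - 157) / 171
K = 16.46 mL/min


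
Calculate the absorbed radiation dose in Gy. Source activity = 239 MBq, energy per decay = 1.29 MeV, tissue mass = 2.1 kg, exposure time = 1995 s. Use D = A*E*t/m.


A = 239 MBq = 2.3900e+08 Bq
E = 1.29 MeV = 2.06658e-13 J
D = A*E*t/m = 2.3900e+08*2.06658e-13*1995/2.1
D = 0.04692 Gy


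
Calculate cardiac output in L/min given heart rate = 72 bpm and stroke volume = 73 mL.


CO = HR * SV
CO = 72 * 73 / 1000
CO = 5.256 L/min


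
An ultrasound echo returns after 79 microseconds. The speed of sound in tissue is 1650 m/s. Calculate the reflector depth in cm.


depth = c * t / 2
t = 79 us = 7.9000e-05 s
depth = 1650 * 7.9000e-05 / 2
depth = 0.065175 m = 6.5175 cm


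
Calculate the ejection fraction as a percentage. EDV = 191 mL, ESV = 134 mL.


SV = EDV - ESV = 191 - 134 = 57 mL
EF = SV/EDV * 100 = 57/191 * 100
EF = 29.84%


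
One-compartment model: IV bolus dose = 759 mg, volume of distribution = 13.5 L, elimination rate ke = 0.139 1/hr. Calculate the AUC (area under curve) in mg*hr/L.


C0 = Dose/Vd = 759/13.5 = 56.2222 mg/L
AUC = C0/ke = 56.2222/0.139
AUC = 404.5 mg*hr/L


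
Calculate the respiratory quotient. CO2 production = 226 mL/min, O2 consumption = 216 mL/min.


RQ = VCO2 / VO2
RQ = 226 / 216
RQ = 1.046


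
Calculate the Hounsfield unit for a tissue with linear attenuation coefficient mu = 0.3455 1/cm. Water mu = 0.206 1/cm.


HU = ((mu_tissue - mu_water) / mu_water) * 1000
HU = ((0.3455 - 0.206) / 0.206) * 1000
HU = 677.2


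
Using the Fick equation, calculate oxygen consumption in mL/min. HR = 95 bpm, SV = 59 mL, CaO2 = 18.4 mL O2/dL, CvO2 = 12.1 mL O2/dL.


CO = HR*SV = 95*59/1000 = 5.605 L/min
a-v O2 diff = 18.4 - 12.1 = 6.3 mL/dL
VO2 = CO * (CaO2-CvO2) * 10 dL/L
VO2 = 5.605 * 6.3 * 10
VO2 = 353.1 mL/min


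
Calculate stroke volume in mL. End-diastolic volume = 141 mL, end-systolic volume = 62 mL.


SV = EDV - ESV
SV = 141 - 62
SV = 79 mL


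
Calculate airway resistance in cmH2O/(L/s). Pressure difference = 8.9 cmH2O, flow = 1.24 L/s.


R = dP / flow
R = 8.9 / 1.24
R = 7.177 cmH2O/(L/s)


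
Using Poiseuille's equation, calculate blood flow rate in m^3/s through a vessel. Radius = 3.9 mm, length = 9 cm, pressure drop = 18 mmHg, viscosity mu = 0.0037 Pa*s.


Q = pi*r^4*dP / (8*mu*L)
r = 0.0039 m, L = 0.09 m
dP = 18 mmHg = 2399.796 Pa
Q = 6.5471e-04 m^3/s


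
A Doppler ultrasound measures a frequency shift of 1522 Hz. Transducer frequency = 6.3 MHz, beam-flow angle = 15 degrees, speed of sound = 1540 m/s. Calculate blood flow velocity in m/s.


v = fd * c / (2 * f0 * cos(theta))
v = 1522 * 1540 / (2 * 6.3000e+06 * cos(15))
v = 0.1926 m/s


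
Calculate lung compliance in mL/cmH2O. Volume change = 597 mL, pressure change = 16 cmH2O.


C = dV / dP
C = 597 / 16
C = 37.31 mL/cmH2O


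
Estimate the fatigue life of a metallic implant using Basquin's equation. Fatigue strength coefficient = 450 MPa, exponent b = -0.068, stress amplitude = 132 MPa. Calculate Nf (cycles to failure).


sigma_a = sigma_f' * (2Nf)^b
2Nf = (sigma_a/sigma_f')^(1/b)
2Nf = (132/450)^(1/-0.068)
2Nf = 68064449
Nf = 3.4032e+07


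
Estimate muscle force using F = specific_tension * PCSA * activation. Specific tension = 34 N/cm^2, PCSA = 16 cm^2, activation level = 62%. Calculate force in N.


F = sigma * PCSA * activation
F = 34 * 16 * 0.62
F = 337.3 N


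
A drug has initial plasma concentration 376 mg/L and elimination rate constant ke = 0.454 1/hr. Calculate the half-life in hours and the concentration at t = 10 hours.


t_half = ln(2) / ke = 0.693147 / 0.454 = 1.527 hr
C(t) = C0 * exp(-ke*t) = 376 * exp(-0.454*10)
C(10) = 4.013 mg/L


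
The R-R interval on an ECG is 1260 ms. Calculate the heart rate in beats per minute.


HR = 60 / RR_interval(s)
RR = 1260 ms = 1.26 s
HR = 60 / 1.26 = 47.62 bpm


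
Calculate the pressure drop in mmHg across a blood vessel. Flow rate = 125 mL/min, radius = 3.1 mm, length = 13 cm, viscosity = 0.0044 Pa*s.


dP = 8*mu*L*Q / (pi*r^4)
Q = 125 mL/min = 2.08333e-06 m^3/s
dP = 32.8585 Pa = 32.8585 / 133.322 mmHg = 0.2465 mmHg


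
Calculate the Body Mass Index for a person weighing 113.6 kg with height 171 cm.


BMI = weight / height^2
height = 171 cm = 1.71 m
BMI = 113.6 / 1.71^2
BMI = 38.85 kg/m^2


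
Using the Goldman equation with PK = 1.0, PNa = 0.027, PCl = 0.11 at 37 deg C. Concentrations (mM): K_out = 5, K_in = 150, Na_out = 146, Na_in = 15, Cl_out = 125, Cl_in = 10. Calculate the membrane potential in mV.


Vm = (RT/F)*ln((PK*Ko + PNa*Nao + PCl*Cli)/(PK*Ki + PNa*Nai + PCl*Clo))
Numer = 10.042, Denom = 164.155
Vm = -74.67 mV


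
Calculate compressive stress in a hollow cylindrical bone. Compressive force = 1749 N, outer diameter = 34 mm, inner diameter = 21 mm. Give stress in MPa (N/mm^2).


A = pi*(r_o^2 - r_i^2)
r_o = 17 mm, r_i = 10.5 mm
A = 561.56 mm^2
sigma = F/A = 1749 / 561.56
sigma = 3.115 MPa


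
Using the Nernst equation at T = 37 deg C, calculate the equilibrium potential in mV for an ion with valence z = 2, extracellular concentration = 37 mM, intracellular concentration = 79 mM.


E = (RT/(zF)) * ln(C_out/C_in)
T = 37 + 273.15 = 310.15 K
E = (8.314 * 310.15 / (2 * 96485)) * ln(37/79)
E = -10.14 mV


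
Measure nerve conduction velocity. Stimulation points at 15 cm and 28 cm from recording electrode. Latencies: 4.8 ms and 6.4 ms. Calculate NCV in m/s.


Distance = (28 - 15) / 100 = 0.13 m
dt = (6.4 - 4.8) / 1000 = 0.0016 s
NCV = dist / dt = 81.25 m/s


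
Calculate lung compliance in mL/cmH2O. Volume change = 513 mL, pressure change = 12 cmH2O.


C = dV / dP
C = 513 / 12
C = 42.75 mL/cmH2O


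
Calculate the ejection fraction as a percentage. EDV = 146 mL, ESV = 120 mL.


SV = EDV - ESV = 146 - 120 = 26 mL
EF = SV/EDV * 100 = 26/146 * 100
EF = 17.81%


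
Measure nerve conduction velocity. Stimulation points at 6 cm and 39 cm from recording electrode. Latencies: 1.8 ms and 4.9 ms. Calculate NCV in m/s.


Distance = (39 - 6) / 100 = 0.33 m
dt = (4.9 - 1.8) / 1000 = 0.0031 s
NCV = dist / dt = 106.5 m/s


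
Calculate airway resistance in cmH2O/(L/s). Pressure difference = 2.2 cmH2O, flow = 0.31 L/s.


R = dP / flow
R = 2.2 / 0.31
R = 7.097 cmH2O/(L/s)


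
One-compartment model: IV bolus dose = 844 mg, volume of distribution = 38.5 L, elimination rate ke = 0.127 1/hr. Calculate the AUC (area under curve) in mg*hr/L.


C0 = Dose/Vd = 844/38.5 = 21.9221 mg/L
AUC = C0/ke = 21.9221/0.127
AUC = 172.6 mg*hr/L


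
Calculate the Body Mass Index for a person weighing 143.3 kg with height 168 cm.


BMI = weight / height^2
height = 168 cm = 1.68 m
BMI = 143.3 / 1.68^2
BMI = 50.77 kg/m^2


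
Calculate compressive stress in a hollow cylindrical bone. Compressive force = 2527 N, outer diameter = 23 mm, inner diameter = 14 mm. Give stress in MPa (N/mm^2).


A = pi*(r_o^2 - r_i^2)
r_o = 11.5 mm, r_i = 7 mm
A = 261.538 mm^2
sigma = F/A = 2527 / 261.538
sigma = 9.662 MPa


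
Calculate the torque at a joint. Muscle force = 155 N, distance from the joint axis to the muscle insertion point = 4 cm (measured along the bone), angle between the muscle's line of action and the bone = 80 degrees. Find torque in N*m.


Torque = F * d * sin(theta)   (moment arm = d*sin(theta))
d = 4 cm = 0.04 m
Torque = 155 * 0.04 * sin(80)
Torque = 6.106 N*m


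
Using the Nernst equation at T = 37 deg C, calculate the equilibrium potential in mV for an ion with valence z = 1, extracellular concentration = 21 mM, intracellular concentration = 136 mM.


E = (RT/(zF)) * ln(C_out/C_in)
T = 37 + 273.15 = 310.15 K
E = (8.314 * 310.15 / (1 * 96485)) * ln(21/136)
E = -49.93 mV


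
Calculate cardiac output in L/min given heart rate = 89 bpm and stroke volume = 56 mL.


CO = HR * SV
CO = 89 * 56 / 1000
CO = 4.984 L/min


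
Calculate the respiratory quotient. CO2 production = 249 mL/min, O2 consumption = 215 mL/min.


RQ = VCO2 / VO2
RQ = 249 / 215
RQ = 1.158


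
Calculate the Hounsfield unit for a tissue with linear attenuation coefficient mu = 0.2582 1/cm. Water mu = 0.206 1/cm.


HU = ((mu_tissue - mu_water) / mu_water) * 1000
HU = ((0.2582 - 0.206) / 0.206) * 1000
HU = 253.4


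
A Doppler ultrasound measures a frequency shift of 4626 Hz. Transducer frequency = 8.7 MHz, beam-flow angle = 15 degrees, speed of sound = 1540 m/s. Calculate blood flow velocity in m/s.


v = fd * c / (2 * f0 * cos(theta))
v = 4626 * 1540 / (2 * 8.7000e+06 * cos(15))
v = 0.4239 m/s


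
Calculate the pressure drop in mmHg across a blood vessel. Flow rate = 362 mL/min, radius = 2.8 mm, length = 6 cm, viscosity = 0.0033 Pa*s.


dP = 8*mu*L*Q / (pi*r^4)
Q = 362 mL/min = 6.03333e-06 m^3/s
dP = 49.4915 Pa = 49.4915 / 133.322 mmHg = 0.3712 mmHg


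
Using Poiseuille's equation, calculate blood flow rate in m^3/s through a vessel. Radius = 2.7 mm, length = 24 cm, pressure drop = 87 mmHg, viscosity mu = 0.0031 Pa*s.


Q = pi*r^4*dP / (8*mu*L)
r = 0.0027 m, L = 0.24 m
dP = 87 mmHg = 11599.014 Pa
Q = 3.2536e-04 m^3/s


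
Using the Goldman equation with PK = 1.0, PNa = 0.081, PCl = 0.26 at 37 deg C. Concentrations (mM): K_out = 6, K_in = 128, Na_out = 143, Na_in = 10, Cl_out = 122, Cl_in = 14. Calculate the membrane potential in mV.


Vm = (RT/F)*ln((PK*Ko + PNa*Nao + PCl*Cli)/(PK*Ki + PNa*Nai + PCl*Clo))
Numer = 21.223, Denom = 160.53
Vm = -54.08 mV


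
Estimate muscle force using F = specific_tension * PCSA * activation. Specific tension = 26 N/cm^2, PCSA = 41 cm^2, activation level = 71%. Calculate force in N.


F = sigma * PCSA * activation
F = 26 * 41 * 0.71
F = 756.9 N


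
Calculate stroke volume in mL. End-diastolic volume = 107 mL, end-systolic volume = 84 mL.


SV = EDV - ESV
SV = 107 - 84
SV = 23 mL


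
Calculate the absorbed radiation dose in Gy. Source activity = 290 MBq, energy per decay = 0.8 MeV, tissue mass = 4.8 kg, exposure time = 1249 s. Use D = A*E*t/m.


A = 290 MBq = 2.9000e+08 Bq
E = 0.8 MeV = 1.2816e-13 J
D = A*E*t/m = 2.9000e+08*1.2816e-13*1249/4.8
D = 0.009671 Gy


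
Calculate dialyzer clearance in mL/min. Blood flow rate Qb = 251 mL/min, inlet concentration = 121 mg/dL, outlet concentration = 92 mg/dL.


K = Qb * (Cb_in - Cb_out) / Cb_in
K = 251 * (121 - 92) / 121
K = 60.16 mL/min


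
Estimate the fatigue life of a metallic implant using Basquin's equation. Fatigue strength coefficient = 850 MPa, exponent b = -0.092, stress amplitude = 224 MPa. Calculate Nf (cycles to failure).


sigma_a = sigma_f' * (2Nf)^b
2Nf = (sigma_a/sigma_f')^(1/b)
2Nf = (224/850)^(1/-0.092)
2Nf = 1973949.1
Nf = 9.87e+05


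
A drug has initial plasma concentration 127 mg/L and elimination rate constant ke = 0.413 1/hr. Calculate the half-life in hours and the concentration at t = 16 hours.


t_half = ln(2) / ke = 0.693147 / 0.413 = 1.678 hr
C(t) = C0 * exp(-ke*t) = 127 * exp(-0.413*16)
C(16) = 0.1714 mg/L


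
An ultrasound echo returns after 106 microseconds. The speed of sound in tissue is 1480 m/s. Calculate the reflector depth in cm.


depth = c * t / 2
t = 106 us = 1.0600e-04 s
depth = 1480 * 1.0600e-04 / 2
depth = 0.07844 m = 7.844 cm


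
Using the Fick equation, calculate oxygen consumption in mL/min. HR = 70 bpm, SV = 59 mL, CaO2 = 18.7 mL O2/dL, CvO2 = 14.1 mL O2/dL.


CO = HR*SV = 70*59/1000 = 4.13 L/min
a-v O2 diff = 18.7 - 14.1 = 4.6 mL/dL
VO2 = CO * (CaO2-CvO2) * 10 dL/L
VO2 = 4.13 * 4.6 * 10
VO2 = 190 mL/min


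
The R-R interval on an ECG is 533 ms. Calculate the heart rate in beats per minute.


HR = 60 / RR_interval(s)
RR = 533 ms = 0.533 s
HR = 60 / 0.533 = 112.6 bpm


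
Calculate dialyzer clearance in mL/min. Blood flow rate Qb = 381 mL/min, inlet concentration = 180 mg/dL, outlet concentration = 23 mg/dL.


K = Qb * (Cb_in - Cb_out) / Cb_in
K = 381 * (180 - 23) / 180
K = 332.3 mL/min


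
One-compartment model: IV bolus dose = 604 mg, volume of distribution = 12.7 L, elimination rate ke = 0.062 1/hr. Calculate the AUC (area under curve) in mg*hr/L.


C0 = Dose/Vd = 604/12.7 = 47.5591 mg/L
AUC = C0/ke = 47.5591/0.062
AUC = 767.1 mg*hr/L


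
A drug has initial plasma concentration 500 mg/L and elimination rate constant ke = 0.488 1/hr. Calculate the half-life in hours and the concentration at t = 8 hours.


t_half = ln(2) / ke = 0.693147 / 0.488 = 1.42 hr
C(t) = C0 * exp(-ke*t) = 500 * exp(-0.488*8)
C(8) = 10.08 mg/L


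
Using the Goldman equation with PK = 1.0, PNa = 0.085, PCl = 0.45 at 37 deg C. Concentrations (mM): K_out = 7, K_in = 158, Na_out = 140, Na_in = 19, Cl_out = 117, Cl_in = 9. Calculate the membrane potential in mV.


Vm = (RT/F)*ln((PK*Ko + PNa*Nao + PCl*Cli)/(PK*Ki + PNa*Nai + PCl*Clo))
Numer = 22.95, Denom = 212.265
Vm = -59.45 mV


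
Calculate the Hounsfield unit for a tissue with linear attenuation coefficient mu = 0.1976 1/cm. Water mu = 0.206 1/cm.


HU = ((mu_tissue - mu_water) / mu_water) * 1000
HU = ((0.1976 - 0.206) / 0.206) * 1000
HU = -40.78


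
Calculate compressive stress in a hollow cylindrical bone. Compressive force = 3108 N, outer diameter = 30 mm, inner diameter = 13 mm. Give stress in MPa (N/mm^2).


A = pi*(r_o^2 - r_i^2)
r_o = 15 mm, r_i = 6.5 mm
A = 574.126 mm^2
sigma = F/A = 3108 / 574.126
sigma = 5.413 MPa


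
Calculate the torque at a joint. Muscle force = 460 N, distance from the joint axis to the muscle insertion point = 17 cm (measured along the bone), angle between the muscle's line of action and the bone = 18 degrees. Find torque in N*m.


Torque = F * d * sin(theta)   (moment arm = d*sin(theta))
d = 17 cm = 0.17 m
Torque = 460 * 0.17 * sin(18)
Torque = 24.17 N*m


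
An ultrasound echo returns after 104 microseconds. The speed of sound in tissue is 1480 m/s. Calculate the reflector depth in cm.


depth = c * t / 2
t = 104 us = 1.0400e-04 s
depth = 1480 * 1.0400e-04 / 2
depth = 0.07696 m = 7.696 cm


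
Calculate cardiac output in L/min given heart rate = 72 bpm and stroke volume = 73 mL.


CO = HR * SV
CO = 72 * 73 / 1000
CO = 5.256 L/min


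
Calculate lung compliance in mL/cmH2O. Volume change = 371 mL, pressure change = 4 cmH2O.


C = dV / dP
C = 371 / 4
C = 92.75 mL/cmH2O


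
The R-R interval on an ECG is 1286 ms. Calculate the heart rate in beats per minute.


HR = 60 / RR_interval(s)
RR = 1286 ms = 1.286 s
HR = 60 / 1.286 = 46.66 bpm


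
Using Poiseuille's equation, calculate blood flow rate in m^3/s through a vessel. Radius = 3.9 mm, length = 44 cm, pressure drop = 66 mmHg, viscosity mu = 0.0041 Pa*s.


Q = pi*r^4*dP / (8*mu*L)
r = 0.0039 m, L = 0.44 m
dP = 66 mmHg = 8799.252 Pa
Q = 4.4313e-04 m^3/s


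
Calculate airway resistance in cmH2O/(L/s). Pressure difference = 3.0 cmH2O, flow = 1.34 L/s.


R = dP / flow
R = 3.0 / 1.34
R = 2.239 cmH2O/(L/s)


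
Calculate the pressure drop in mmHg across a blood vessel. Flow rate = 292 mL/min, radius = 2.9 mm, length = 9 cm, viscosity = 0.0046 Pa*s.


dP = 8*mu*L*Q / (pi*r^4)
Q = 292 mL/min = 4.86667e-06 m^3/s
dP = 72.5405 Pa = 72.5405 / 133.322 mmHg = 0.5441 mmHg


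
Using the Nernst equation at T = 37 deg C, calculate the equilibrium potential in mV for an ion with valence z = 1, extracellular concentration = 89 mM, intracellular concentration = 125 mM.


E = (RT/(zF)) * ln(C_out/C_in)
T = 37 + 273.15 = 310.15 K
E = (8.314 * 310.15 / (1 * 96485)) * ln(89/125)
E = -9.078 mV


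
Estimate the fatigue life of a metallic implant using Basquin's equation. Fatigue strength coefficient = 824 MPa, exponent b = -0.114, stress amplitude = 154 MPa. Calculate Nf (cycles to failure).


sigma_a = sigma_f' * (2Nf)^b
2Nf = (sigma_a/sigma_f')^(1/b)
2Nf = (154/824)^(1/-0.114)
2Nf = 2452057.3
Nf = 1.2260e+06


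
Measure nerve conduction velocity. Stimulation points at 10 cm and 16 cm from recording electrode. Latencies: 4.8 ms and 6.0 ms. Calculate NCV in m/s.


Distance = (16 - 10) / 100 = 0.06 m
dt = (6.0 - 4.8) / 1000 = 0.0012 s
NCV = dist / dt = 50 m/s


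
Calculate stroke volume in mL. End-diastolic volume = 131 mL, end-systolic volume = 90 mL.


SV = EDV - ESV
SV = 131 - 90
SV = 41 mL


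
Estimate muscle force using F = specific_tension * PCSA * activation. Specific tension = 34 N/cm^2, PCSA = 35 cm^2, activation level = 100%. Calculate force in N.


F = sigma * PCSA * activation
F = 34 * 35 * 1
F = 1190 N


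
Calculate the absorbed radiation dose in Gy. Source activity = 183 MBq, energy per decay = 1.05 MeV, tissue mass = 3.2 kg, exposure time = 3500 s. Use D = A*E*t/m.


A = 183 MBq = 1.8300e+08 Bq
E = 1.05 MeV = 1.6821e-13 J
D = A*E*t/m = 1.8300e+08*1.6821e-13*3500/3.2
D = 0.03367 Gy


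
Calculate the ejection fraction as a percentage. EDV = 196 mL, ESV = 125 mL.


SV = EDV - ESV = 196 - 125 = 71 mL
EF = SV/EDV * 100 = 71/196 * 100
EF = 36.22%


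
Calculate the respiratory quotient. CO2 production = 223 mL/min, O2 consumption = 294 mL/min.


RQ = VCO2 / VO2
RQ = 223 / 294
RQ = 0.7585


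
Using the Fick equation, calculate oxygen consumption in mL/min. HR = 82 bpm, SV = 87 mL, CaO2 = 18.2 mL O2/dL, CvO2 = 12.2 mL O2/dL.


CO = HR*SV = 82*87/1000 = 7.134 L/min
a-v O2 diff = 18.2 - 12.2 = 6 mL/dL
VO2 = CO * (CaO2-CvO2) * 10 dL/L
VO2 = 7.134 * 6 * 10
VO2 = 428 mL/min


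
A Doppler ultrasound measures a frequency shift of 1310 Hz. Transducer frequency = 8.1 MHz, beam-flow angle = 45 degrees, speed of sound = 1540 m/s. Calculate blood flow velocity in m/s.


v = fd * c / (2 * f0 * cos(theta))
v = 1310 * 1540 / (2 * 8.1000e+06 * cos(45))
v = 0.1761 m/s


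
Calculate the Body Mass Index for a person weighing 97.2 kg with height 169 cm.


BMI = weight / height^2
height = 169 cm = 1.69 m
BMI = 97.2 / 1.69^2
BMI = 34.03 kg/m^2


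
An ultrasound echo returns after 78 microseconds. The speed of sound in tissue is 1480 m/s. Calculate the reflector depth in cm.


depth = c * t / 2
t = 78 us = 7.8000e-05 s
depth = 1480 * 7.8000e-05 / 2
depth = 0.05772 m = 5.772 cm


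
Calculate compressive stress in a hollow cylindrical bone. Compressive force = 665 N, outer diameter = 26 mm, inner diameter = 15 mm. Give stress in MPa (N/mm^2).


A = pi*(r_o^2 - r_i^2)
r_o = 13 mm, r_i = 7.5 mm
A = 354.215 mm^2
sigma = F/A = 665 / 354.215
sigma = 1.877 MPa


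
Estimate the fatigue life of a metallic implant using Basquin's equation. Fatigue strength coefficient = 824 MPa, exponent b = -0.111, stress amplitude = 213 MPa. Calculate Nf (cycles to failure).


sigma_a = sigma_f' * (2Nf)^b
2Nf = (sigma_a/sigma_f')^(1/b)
2Nf = (213/824)^(1/-0.111)
2Nf = 196436.28
Nf = 9.822e+04


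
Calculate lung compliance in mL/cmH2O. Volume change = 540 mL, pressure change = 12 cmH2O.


C = dV / dP
C = 540 / 12
C = 45 mL/cmH2O


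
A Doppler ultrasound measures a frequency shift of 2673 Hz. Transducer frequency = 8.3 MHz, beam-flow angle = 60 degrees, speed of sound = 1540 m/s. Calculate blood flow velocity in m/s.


v = fd * c / (2 * f0 * cos(theta))
v = 2673 * 1540 / (2 * 8.3000e+06 * cos(60))
v = 0.496 m/s


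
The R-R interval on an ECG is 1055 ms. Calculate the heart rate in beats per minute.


HR = 60 / RR_interval(s)
RR = 1055 ms = 1.055 s
HR = 60 / 1.055 = 56.87 bpm


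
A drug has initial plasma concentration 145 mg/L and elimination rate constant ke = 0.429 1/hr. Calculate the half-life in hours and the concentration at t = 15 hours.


t_half = ln(2) / ke = 0.693147 / 0.429 = 1.616 hr
C(t) = C0 * exp(-ke*t) = 145 * exp(-0.429*15)
C(15) = 0.2326 mg/L


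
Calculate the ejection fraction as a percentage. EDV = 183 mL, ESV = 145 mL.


SV = EDV - ESV = 183 - 145 = 38 mL
EF = SV/EDV * 100 = 38/183 * 100
EF = 20.77%


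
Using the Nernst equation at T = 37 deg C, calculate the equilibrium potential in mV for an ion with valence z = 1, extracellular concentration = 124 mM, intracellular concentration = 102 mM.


E = (RT/(zF)) * ln(C_out/C_in)
T = 37 + 273.15 = 310.15 K
E = (8.314 * 310.15 / (1 * 96485)) * ln(124/102)
E = 5.22 mV


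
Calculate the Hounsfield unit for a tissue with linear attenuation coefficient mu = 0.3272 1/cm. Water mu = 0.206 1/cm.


HU = ((mu_tissue - mu_water) / mu_water) * 1000
HU = ((0.3272 - 0.206) / 0.206) * 1000
HU = 588.3


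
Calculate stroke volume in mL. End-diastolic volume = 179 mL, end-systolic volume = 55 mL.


SV = EDV - ESV
SV = 179 - 55
SV = 124 mL


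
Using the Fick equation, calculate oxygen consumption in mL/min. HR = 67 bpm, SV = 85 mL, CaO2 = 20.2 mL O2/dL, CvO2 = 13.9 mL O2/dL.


CO = HR*SV = 67*85/1000 = 5.695 L/min
a-v O2 diff = 20.2 - 13.9 = 6.3 mL/dL
VO2 = CO * (CaO2-CvO2) * 10 dL/L
VO2 = 5.695 * 6.3 * 10
VO2 = 358.8 mL/min


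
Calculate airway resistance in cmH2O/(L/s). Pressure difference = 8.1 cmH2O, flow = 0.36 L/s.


R = dP / flow
R = 8.1 / 0.36
R = 22.5 cmH2O/(L/s)


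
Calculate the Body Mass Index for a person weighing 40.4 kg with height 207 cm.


BMI = weight / height^2
height = 207 cm = 2.07 m
BMI = 40.4 / 2.07^2
BMI = 9.428 kg/m^2


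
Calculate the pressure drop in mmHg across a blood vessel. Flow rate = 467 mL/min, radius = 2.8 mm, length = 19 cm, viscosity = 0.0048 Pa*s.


dP = 8*mu*L*Q / (pi*r^4)
Q = 467 mL/min = 7.78333e-06 m^3/s
dP = 294.082 Pa = 294.082 / 133.322 mmHg = 2.206 mmHg


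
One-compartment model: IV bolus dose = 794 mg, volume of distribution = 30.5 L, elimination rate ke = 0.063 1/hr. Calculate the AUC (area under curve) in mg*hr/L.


C0 = Dose/Vd = 794/30.5 = 26.0328 mg/L
AUC = C0/ke = 26.0328/0.063
AUC = 413.2 mg*hr/L


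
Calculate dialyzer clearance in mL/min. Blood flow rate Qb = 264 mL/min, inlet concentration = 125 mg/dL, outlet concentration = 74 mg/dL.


K = Qb * (Cb_in - Cb_out) / Cb_in
K = 264 * (125 - 74) / 125
K = 107.7 mL/min


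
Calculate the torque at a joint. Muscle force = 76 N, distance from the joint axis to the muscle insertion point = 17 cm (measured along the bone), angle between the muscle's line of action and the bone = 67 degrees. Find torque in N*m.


Torque = F * d * sin(theta)   (moment arm = d*sin(theta))
d = 17 cm = 0.17 m
Torque = 76 * 0.17 * sin(67)
Torque = 11.89 N*m


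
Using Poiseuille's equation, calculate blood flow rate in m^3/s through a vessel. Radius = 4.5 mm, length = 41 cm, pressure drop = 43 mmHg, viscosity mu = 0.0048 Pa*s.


Q = pi*r^4*dP / (8*mu*L)
r = 0.0045 m, L = 0.41 m
dP = 43 mmHg = 5732.846 Pa
Q = 4.6909e-04 m^3/s


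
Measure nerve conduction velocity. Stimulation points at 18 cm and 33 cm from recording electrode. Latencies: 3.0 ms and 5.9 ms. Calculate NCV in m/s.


Distance = (33 - 18) / 100 = 0.15 m
dt = (5.9 - 3.0) / 1000 = 0.0029 s
NCV = dist / dt = 51.72 m/s


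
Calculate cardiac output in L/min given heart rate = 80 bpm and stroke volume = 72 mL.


CO = HR * SV
CO = 80 * 72 / 1000
CO = 5.76 L/min


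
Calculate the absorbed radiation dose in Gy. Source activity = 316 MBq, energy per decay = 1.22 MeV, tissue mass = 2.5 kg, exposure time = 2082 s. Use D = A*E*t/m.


A = 316 MBq = 3.1600e+08 Bq
E = 1.22 MeV = 1.95444e-13 J
D = A*E*t/m = 3.1600e+08*1.95444e-13*2082/2.5
D = 0.05143 Gy


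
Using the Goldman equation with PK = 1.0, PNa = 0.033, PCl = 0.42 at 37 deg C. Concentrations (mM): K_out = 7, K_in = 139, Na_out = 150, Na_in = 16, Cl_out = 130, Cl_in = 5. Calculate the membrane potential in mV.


Vm = (RT/F)*ln((PK*Ko + PNa*Nao + PCl*Cli)/(PK*Ki + PNa*Nai + PCl*Clo))
Numer = 14.05, Denom = 194.128
Vm = -70.18 mV


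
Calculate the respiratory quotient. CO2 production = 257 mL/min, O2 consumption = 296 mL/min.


RQ = VCO2 / VO2
RQ = 257 / 296
RQ = 0.8682


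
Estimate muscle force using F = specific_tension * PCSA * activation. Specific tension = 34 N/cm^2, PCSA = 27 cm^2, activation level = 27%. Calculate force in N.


F = sigma * PCSA * activation
F = 34 * 27 * 0.27
F = 247.9 N


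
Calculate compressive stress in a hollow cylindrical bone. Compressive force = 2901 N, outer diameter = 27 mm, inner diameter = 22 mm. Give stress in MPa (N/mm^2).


A = pi*(r_o^2 - r_i^2)
r_o = 13.5 mm, r_i = 11 mm
A = 192.423 mm^2
sigma = F/A = 2901 / 192.423
sigma = 15.08 MPa


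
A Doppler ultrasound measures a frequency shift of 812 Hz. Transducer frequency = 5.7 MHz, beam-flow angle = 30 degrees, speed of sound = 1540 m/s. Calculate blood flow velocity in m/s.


v = fd * c / (2 * f0 * cos(theta))
v = 812 * 1540 / (2 * 5.7000e+06 * cos(30))
v = 0.1267 m/s


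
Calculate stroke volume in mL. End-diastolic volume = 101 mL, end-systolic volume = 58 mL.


SV = EDV - ESV
SV = 101 - 58
SV = 43 mL


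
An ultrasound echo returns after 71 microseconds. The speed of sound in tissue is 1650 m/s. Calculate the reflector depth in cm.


depth = c * t / 2
t = 71 us = 7.1000e-05 s
depth = 1650 * 7.1000e-05 / 2
depth = 0.058575 m = 5.8575 cm


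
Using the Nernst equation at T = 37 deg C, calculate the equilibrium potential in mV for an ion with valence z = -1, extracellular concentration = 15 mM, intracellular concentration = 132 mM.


E = (RT/(zF)) * ln(C_out/C_in)
T = 37 + 273.15 = 310.15 K
E = (8.314 * 310.15 / (-1 * 96485)) * ln(15/132)
E = 58.12 mV


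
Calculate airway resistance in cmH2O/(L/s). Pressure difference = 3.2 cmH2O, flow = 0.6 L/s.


R = dP / flow
R = 3.2 / 0.6
R = 5.333 cmH2O/(L/s)


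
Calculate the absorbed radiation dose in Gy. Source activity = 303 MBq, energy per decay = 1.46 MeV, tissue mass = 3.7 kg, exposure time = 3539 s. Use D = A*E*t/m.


A = 303 MBq = 3.0300e+08 Bq
E = 1.46 MeV = 2.33892e-13 J
D = A*E*t/m = 3.0300e+08*2.33892e-13*3539/3.7
D = 0.06779 Gy


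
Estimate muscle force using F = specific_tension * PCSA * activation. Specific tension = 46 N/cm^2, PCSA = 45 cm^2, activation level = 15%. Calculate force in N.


F = sigma * PCSA * activation
F = 46 * 45 * 0.15
F = 310.5 N


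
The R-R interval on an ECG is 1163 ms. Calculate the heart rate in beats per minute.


HR = 60 / RR_interval(s)
RR = 1163 ms = 1.163 s
HR = 60 / 1.163 = 51.59 bpm


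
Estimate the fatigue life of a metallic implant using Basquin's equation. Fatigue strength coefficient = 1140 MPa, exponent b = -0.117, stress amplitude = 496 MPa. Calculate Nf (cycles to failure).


sigma_a = sigma_f' * (2Nf)^b
2Nf = (sigma_a/sigma_f')^(1/b)
2Nf = (496/1140)^(1/-0.117)
2Nf = 1227.685
Nf = 613.8


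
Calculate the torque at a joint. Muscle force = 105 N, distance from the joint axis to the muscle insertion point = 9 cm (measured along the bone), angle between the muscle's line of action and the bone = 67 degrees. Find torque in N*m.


Torque = F * d * sin(theta)   (moment arm = d*sin(theta))
d = 9 cm = 0.09 m
Torque = 105 * 0.09 * sin(67)
Torque = 8.699 N*m


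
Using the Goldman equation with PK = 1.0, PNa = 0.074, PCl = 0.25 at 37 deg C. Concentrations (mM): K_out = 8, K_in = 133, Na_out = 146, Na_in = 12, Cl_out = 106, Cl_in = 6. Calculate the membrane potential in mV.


Vm = (RT/F)*ln((PK*Ko + PNa*Nao + PCl*Cli)/(PK*Ki + PNa*Nai + PCl*Clo))
Numer = 20.304, Denom = 160.388
Vm = -55.24 mV


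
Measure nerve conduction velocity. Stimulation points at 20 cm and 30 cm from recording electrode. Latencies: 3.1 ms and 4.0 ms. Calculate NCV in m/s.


Distance = (30 - 20) / 100 = 0.1 m
dt = (4.0 - 3.1) / 1000 = 9.0000e-04 s
NCV = dist / dt = 111.1 m/s


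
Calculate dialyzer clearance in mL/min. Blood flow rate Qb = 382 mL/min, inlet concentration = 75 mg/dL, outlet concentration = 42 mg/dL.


K = Qb * (Cb_in - Cb_out) / Cb_in
K = 382 * (75 - 42) / 75
K = 168.1 mL/min


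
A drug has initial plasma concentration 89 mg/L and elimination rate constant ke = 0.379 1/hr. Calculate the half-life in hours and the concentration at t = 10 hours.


t_half = ln(2) / ke = 0.693147 / 0.379 = 1.829 hr
C(t) = C0 * exp(-ke*t) = 89 * exp(-0.379*10)
C(10) = 2.011 mg/L


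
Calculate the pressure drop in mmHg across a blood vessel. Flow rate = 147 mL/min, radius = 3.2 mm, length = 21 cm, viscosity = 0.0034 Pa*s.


dP = 8*mu*L*Q / (pi*r^4)
Q = 147 mL/min = 2.45e-06 m^3/s
dP = 42.482 Pa = 42.482 / 133.322 mmHg = 0.3186 mmHg


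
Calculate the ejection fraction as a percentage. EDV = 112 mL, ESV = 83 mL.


SV = EDV - ESV = 112 - 83 = 29 mL
EF = SV/EDV * 100 = 29/112 * 100
EF = 25.89%


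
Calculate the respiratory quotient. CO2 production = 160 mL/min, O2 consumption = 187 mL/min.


RQ = VCO2 / VO2
RQ = 160 / 187
RQ = 0.8556


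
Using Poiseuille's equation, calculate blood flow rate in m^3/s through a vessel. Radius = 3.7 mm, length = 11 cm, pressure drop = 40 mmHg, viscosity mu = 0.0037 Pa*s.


Q = pi*r^4*dP / (8*mu*L)
r = 0.0037 m, L = 0.11 m
dP = 40 mmHg = 5332.88 Pa
Q = 9.6435e-04 m^3/s


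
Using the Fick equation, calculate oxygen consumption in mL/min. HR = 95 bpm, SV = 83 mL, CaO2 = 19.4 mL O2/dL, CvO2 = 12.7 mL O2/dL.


CO = HR*SV = 95*83/1000 = 7.885 L/min
a-v O2 diff = 19.4 - 12.7 = 6.7 mL/dL
VO2 = CO * (CaO2-CvO2) * 10 dL/L
VO2 = 7.885 * 6.7 * 10
VO2 = 528.3 mL/min


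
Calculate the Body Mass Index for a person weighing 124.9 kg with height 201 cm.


BMI = weight / height^2
height = 201 cm = 2.01 m
BMI = 124.9 / 2.01^2
BMI = 30.92 kg/m^2


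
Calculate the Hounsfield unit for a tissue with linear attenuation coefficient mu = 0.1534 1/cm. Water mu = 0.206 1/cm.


HU = ((mu_tissue - mu_water) / mu_water) * 1000
HU = ((0.1534 - 0.206) / 0.206) * 1000
HU = -255.3


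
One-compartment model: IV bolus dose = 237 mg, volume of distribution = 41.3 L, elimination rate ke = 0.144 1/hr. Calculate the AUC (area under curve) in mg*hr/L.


C0 = Dose/Vd = 237/41.3 = 5.7385 mg/L
AUC = C0/ke = 5.7385/0.144
AUC = 39.85 mg*hr/L


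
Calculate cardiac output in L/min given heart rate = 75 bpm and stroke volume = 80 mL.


CO = HR * SV
CO = 75 * 80 / 1000
CO = 6 L/min


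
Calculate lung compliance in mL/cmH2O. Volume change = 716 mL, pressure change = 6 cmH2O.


C = dV / dP
C = 716 / 6
C = 119.3 mL/cmH2O


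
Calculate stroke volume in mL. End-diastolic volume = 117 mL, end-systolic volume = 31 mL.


SV = EDV - ESV
SV = 117 - 31
SV = 86 mL


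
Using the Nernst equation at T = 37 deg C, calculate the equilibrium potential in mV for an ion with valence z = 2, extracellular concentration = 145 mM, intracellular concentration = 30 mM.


E = (RT/(zF)) * ln(C_out/C_in)
T = 37 + 273.15 = 310.15 K
E = (8.314 * 310.15 / (2 * 96485)) * ln(145/30)
E = 21.05 mV


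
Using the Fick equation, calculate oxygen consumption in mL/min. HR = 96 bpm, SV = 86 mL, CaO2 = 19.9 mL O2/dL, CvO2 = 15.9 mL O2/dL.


CO = HR*SV = 96*86/1000 = 8.256 L/min
a-v O2 diff = 19.9 - 15.9 = 4 mL/dL
VO2 = CO * (CaO2-CvO2) * 10 dL/L
VO2 = 8.256 * 4 * 10
VO2 = 330.2 mL/min


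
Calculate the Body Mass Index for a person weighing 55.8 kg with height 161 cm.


BMI = weight / height^2
height = 161 cm = 1.61 m
BMI = 55.8 / 1.61^2
BMI = 21.53 kg/m^2


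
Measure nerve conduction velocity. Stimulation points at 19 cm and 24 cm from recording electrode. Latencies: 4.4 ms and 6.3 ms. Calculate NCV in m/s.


Distance = (24 - 19) / 100 = 0.05 m
dt = (6.3 - 4.4) / 1000 = 0.0019 s
NCV = dist / dt = 26.32 m/s


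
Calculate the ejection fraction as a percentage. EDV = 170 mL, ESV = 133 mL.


SV = EDV - ESV = 170 - 133 = 37 mL
EF = SV/EDV * 100 = 37/170 * 100
EF = 21.76%


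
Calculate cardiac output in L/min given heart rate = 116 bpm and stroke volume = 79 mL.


CO = HR * SV
CO = 116 * 79 / 1000
CO = 9.164 L/min


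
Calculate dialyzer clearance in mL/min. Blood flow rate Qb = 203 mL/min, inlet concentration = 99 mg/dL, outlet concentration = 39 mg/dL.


K = Qb * (Cb_in - Cb_out) / Cb_in
K = 203 * (99 - 39) / 99
K = 123 mL/min


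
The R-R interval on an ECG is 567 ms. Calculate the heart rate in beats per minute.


HR = 60 / RR_interval(s)
RR = 567 ms = 0.567 s
HR = 60 / 0.567 = 105.8 bpm


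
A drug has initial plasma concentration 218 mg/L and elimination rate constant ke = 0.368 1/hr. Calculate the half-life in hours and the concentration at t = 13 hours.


t_half = ln(2) / ke = 0.693147 / 0.368 = 1.884 hr
C(t) = C0 * exp(-ke*t) = 218 * exp(-0.368*13)
C(13) = 1.823 mg/L


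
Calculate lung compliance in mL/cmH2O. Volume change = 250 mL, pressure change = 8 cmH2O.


C = dV / dP
C = 250 / 8
C = 31.25 mL/cmH2O


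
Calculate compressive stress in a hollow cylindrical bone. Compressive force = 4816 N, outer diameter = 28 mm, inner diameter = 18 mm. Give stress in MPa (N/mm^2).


A = pi*(r_o^2 - r_i^2)
r_o = 14 mm, r_i = 9 mm
A = 361.283 mm^2
sigma = F/A = 4816 / 361.283
sigma = 13.33 MPa


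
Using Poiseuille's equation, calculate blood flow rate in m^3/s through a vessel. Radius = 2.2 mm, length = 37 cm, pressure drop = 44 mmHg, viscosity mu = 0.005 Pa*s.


Q = pi*r^4*dP / (8*mu*L)
r = 0.0022 m, L = 0.37 m
dP = 44 mmHg = 5866.168 Pa
Q = 2.9170e-05 m^3/s


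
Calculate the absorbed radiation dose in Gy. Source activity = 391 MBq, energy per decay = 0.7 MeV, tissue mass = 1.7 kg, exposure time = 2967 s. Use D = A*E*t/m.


A = 391 MBq = 3.9100e+08 Bq
E = 0.7 MeV = 1.1214e-13 J
D = A*E*t/m = 3.9100e+08*1.1214e-13*2967/1.7
D = 0.07653 Gy


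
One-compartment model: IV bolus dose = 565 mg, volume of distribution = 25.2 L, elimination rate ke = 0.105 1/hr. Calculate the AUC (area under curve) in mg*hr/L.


C0 = Dose/Vd = 565/25.2 = 22.4206 mg/L
AUC = C0/ke = 22.4206/0.105
AUC = 213.5 mg*hr/L


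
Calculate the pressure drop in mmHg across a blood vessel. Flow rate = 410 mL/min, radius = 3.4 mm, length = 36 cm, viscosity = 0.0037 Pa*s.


dP = 8*mu*L*Q / (pi*r^4)
Q = 410 mL/min = 6.83333e-06 m^3/s
dP = 173.445 Pa = 173.445 / 133.322 mmHg = 1.301 mmHg


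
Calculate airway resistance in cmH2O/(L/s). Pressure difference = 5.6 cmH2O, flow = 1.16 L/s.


R = dP / flow
R = 5.6 / 1.16
R = 4.828 cmH2O/(L/s)


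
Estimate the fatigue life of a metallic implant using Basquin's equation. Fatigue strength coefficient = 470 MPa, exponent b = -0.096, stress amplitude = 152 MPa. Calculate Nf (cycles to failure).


sigma_a = sigma_f' * (2Nf)^b
2Nf = (sigma_a/sigma_f')^(1/b)
2Nf = (152/470)^(1/-0.096)
2Nf = 127883.74
Nf = 6.394e+04


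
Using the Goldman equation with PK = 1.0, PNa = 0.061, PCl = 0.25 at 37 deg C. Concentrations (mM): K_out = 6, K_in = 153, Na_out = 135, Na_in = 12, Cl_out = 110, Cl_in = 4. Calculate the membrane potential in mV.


Vm = (RT/F)*ln((PK*Ko + PNa*Nao + PCl*Cli)/(PK*Ki + PNa*Nai + PCl*Clo))
Numer = 15.235, Denom = 181.232
Vm = -66.18 mV


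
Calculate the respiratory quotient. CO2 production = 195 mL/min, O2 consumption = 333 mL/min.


RQ = VCO2 / VO2
RQ = 195 / 333
RQ = 0.5856


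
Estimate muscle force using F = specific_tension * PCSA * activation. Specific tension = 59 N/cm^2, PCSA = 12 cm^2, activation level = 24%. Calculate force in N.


F = sigma * PCSA * activation
F = 59 * 12 * 0.24
F = 169.9 N


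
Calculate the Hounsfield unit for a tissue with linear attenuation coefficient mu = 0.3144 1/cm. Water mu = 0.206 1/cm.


HU = ((mu_tissue - mu_water) / mu_water) * 1000
HU = ((0.3144 - 0.206) / 0.206) * 1000
HU = 526.2


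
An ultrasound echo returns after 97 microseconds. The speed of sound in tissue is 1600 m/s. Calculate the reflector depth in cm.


depth = c * t / 2
t = 97 us = 9.7000e-05 s
depth = 1600 * 9.7000e-05 / 2
depth = 0.0776 m = 7.76 cm


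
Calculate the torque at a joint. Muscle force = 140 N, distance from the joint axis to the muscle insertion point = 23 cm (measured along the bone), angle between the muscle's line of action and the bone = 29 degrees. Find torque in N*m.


Torque = F * d * sin(theta)   (moment arm = d*sin(theta))
d = 23 cm = 0.23 m
Torque = 140 * 0.23 * sin(29)
Torque = 15.61 N*m


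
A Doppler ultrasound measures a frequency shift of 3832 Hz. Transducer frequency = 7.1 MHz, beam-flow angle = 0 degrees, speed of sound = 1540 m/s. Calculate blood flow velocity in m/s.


v = fd * c / (2 * f0 * cos(theta))
v = 3832 * 1540 / (2 * 7.1000e+06 * cos(0))
v = 0.4156 m/s
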